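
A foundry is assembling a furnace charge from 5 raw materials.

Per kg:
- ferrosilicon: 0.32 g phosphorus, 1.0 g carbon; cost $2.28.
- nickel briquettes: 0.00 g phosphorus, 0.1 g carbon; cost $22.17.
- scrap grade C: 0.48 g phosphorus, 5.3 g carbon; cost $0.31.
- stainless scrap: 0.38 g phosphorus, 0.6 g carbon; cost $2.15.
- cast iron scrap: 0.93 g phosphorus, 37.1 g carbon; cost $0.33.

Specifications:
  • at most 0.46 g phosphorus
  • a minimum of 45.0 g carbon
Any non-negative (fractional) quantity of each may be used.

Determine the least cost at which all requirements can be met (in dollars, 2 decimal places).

Let x1 = kg of ferrosilicon, x2 = kg of nickel briquettes, x3 = kg of scrap grade C, x4 = kg of stainless scrap, x5 = kg of cast iron scrap.
Minimise 2.28x1 + 22.17x2 + 0.31x3 + 2.15x4 + 0.33x5 subject to:
  0.32x1 + 0.48x3 + 0.38x4 + 0.93x5 ≤ 0.46   (phosphorus)
  1x1 + 0.1x2 + 5.3x3 + 0.6x4 + 37.1x5 ≥ 45   (carbon)
  x1, x2, x3, x4, x5 ≥ 0.
At the optimum only nickel briquettes, cast iron scrap are positive (ferrosilicon, scrap grade C, stainless scrap = 0). There the phosphorus and carbon constraints are tight.
That vertex is x2 = 266.4946, x5 = 0.4946237.
Cost = 22.17·266.4946 + 0.33·0.4946237 = 5908.3485.

$5908.35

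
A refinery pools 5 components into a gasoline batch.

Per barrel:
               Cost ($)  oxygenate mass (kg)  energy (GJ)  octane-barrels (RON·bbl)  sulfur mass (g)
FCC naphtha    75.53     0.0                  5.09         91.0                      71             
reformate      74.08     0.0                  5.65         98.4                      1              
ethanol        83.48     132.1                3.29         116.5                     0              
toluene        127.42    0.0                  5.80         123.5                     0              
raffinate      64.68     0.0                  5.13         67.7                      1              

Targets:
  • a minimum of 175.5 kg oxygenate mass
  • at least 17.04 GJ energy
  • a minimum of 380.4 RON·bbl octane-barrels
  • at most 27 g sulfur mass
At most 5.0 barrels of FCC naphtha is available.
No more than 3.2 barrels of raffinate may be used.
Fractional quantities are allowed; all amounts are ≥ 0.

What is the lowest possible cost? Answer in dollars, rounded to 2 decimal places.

$280.41

Treat it as an LP. Let x1 = barrels of FCC naphtha, x2 = barrels of reformate, x3 = barrels of ethanol, x4 = barrels of toluene, x5 = barrels of raffinate.
Minimise 75.53x1 + 74.08x2 + 83.48x3 + 127.42x4 + 64.68x5 with:
  132.1x3 ≥ 175.5   (oxygenate mass)
  5.09x1 + 5.65x2 + 3.29x3 + 5.8x4 + 5.13x5 ≥ 17.04   (energy)
  91x1 + 98.4x2 + 116.5x3 + 123.5x4 + 67.7x5 ≥ 380.4   (octane-barrels)
  71x1 + 1x2 + 1x5 ≤ 27   (sulfur mass)
  x1 ≤ 5
  x5 ≤ 3.2
  x1, x2, x3, x4, x5 ≥ 0.
The cheapest feasible vertex uses only reformate, ethanol; FCC naphtha, toluene, raffinate are not used. The energy and octane-barrels requirements are met with equality.
So reformate = 2.193 barrels, ethanol = 1.413 barrels.
Total cost: 74.08·2.193 + 83.48·1.413 = 280.4147.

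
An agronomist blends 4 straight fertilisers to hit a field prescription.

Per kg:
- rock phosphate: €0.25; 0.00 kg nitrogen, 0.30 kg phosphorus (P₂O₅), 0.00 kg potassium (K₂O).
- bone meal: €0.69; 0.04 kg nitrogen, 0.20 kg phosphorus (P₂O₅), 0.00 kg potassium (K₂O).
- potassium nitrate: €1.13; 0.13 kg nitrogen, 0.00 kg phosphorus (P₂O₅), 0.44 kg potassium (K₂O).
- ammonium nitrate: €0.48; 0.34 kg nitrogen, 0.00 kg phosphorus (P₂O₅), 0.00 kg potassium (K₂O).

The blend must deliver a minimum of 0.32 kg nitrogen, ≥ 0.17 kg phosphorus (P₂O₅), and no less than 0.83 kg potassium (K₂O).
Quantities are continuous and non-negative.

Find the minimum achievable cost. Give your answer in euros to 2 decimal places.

€2.38

Let x1 = kg of rock phosphate, x2 = kg of bone meal, x3 = kg of potassium nitrate, x4 = kg of ammonium nitrate.
Minimise 0.25x1 + 0.69x2 + 1.13x3 + 0.48x4 subject to:
  0.04x2 + 0.13x3 + 0.34x4 ≥ 0.32   (nitrogen)
  0.3x1 + 0.2x2 ≥ 0.17   (phosphorus (P₂O₅))
  0.44x3 ≥ 0.83   (potassium (K₂O))
  x1, x2, x3, x4 ≥ 0.
The minimum-cost mix takes nothing from bone meal — only rock phosphate, potassium nitrate, ammonium nitrate. The nitrogen, phosphorus (P₂O₅), potassium (K₂O) requirements are met with equality.
Optimal quantities: rock phosphate = 0.5667 kg, potassium nitrate = 1.886 kg, ammonium nitrate = 0.2199 kg.
Total cost: 0.25·0.5667 + 1.13·1.886 + 0.48·0.2199 = 2.3784.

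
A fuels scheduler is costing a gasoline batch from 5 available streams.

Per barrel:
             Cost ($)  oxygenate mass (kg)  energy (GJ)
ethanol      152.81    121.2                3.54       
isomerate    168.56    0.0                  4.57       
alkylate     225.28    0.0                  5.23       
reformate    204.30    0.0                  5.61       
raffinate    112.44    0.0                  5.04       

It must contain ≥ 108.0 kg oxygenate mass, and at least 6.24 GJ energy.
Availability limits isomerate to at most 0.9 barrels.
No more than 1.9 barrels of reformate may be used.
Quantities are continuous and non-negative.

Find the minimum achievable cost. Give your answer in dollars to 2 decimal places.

Set it up as a linear program. Let x1 = barrels of ethanol, x2 = barrels of isomerate, x3 = barrels of alkylate, x4 = barrels of reformate, x5 = barrels of raffinate.
min 152.81x1 + 168.56x2 + 225.28x3 + 204.3x4 + 112.44x5 subject to:
  121.2x1 ≥ 108   (oxygenate mass)
  3.54x1 + 4.57x2 + 5.23x3 + 5.61x4 + 5.04x5 ≥ 6.24   (energy)
  x2 ≤ 0.9
  x4 ≤ 1.9
  x1, x2, x3, x4, x5 ≥ 0.
The optimal basis is {ethanol, raffinate}; isomerate, alkylate, reformate drop out. There the oxygenate mass and energy constraints are tight.
So ethanol = 0.8911 barrels, raffinate = 0.6122 barrels.
Hence cost = 152.81·0.8911 + 112.44·0.6122 = $205.0048.

$205.00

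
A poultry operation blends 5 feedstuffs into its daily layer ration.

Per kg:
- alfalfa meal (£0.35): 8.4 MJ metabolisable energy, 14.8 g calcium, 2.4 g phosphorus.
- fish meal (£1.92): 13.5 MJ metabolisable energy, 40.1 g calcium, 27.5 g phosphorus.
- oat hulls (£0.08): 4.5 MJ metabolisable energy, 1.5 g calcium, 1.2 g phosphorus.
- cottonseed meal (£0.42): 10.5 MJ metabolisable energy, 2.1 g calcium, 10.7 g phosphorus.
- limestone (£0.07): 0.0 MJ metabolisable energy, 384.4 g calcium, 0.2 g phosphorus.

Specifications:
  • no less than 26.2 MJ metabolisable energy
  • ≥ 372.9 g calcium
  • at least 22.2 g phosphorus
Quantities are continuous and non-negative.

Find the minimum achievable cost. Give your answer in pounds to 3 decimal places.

£0.976

Set it up as a linear program. Let x1 = kg of alfalfa meal, x2 = kg of fish meal, x3 = kg of oat hulls, x4 = kg of cottonseed meal, x5 = kg of limestone.
Minimize 0.35x1 + 1.92x2 + 0.08x3 + 0.42x4 + 0.07x5 with:
  8.4x1 + 13.5x2 + 4.5x3 + 10.5x4 ≥ 26.2   (metabolisable energy)
  14.8x1 + 40.1x2 + 1.5x3 + 2.1x4 + 384.4x5 ≥ 372.9   (calcium)
  2.4x1 + 27.5x2 + 1.2x3 + 10.7x4 + 0.2x5 ≥ 22.2   (phosphorus)
  x1, x2, x3, x4, x5 ≥ 0.
At the optimum only oat hulls, cottonseed meal, limestone are positive (alfalfa meal, fish meal = 0). Binding constraints: metabolisable energy, calcium, phosphorus.
Solving gives x3 = 1.385, x4 = 1.902, x5 = 0.9543.
Cost = 0.08·1.385 + 0.42·1.902 + 0.07·0.9543 = 0.97644.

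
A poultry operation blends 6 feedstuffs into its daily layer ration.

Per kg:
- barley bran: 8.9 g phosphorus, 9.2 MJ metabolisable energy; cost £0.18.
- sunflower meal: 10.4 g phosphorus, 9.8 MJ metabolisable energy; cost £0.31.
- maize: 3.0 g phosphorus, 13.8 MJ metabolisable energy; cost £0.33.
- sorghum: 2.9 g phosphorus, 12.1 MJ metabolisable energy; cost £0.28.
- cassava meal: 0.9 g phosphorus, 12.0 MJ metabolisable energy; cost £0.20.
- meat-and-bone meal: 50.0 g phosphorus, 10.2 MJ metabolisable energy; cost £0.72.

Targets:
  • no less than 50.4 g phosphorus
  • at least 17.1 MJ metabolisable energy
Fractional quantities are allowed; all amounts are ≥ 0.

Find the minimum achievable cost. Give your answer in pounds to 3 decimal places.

£0.774

Let x1 = kg of barley bran, x2 = kg of sunflower meal, x3 = kg of maize, x4 = kg of sorghum, x5 = kg of cassava meal, x6 = kg of meat-and-bone meal.
min 0.18x1 + 0.31x2 + 0.33x3 + 0.28x4 + 0.2x5 + 0.72x6 s.t.:
  8.9x1 + 10.4x2 + 3x3 + 2.9x4 + 0.9x5 + 50x6 ≥ 50.4   (phosphorus)
  9.2x1 + 9.8x2 + 13.8x3 + 12.1x4 + 12x5 + 10.2x6 ≥ 17.1   (metabolisable energy)
  x1, x2, x3, x4, x5, x6 ≥ 0.
The optimal basis is {barley bran, meat-and-bone meal}; sunflower meal, maize, sorghum, cassava meal drop out. Binding constraints: phosphorus and metabolisable energy.
That vertex is x1 = 0.9234, x6 = 0.8436.
Cost = 0.18·0.9234 + 0.72·0.8436 = 0.77360.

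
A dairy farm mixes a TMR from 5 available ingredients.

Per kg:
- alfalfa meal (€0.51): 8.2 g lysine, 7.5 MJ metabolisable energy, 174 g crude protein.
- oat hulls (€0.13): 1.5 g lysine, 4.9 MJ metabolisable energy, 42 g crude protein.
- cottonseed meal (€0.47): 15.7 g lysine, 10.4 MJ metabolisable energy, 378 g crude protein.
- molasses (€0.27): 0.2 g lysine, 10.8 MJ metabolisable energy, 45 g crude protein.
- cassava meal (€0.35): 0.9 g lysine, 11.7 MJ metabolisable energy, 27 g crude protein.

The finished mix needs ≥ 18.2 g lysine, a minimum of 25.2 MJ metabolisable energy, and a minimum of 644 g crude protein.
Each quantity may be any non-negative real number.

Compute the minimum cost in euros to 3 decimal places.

Let x1 = kg of alfalfa meal, x2 = kg of oat hulls, x3 = kg of cottonseed meal, x4 = kg of molasses, x5 = kg of cassava meal.
min 0.51x1 + 0.13x2 + 0.47x3 + 0.27x4 + 0.35x5 s.t.:
  8.2x1 + 1.5x2 + 15.7x3 + 0.2x4 + 0.9x5 ≥ 18.2   (lysine)
  7.5x1 + 4.9x2 + 10.4x3 + 10.8x4 + 11.7x5 ≥ 25.2   (metabolisable energy)
  174x1 + 42x2 + 378x3 + 45x4 + 27x5 ≥ 644   (crude protein)
  x1, x2, x3, x4, x5 ≥ 0.
The cheapest feasible vertex uses only oat hulls, cottonseed meal; alfalfa meal, molasses, cassava meal are not used. Binding constraints: metabolisable energy and crude protein.
So oat hulls = 1.998 kg, cottonseed meal = 1.482 kg.
Objective = 0.13·1.998 + 0.47·1.482 = 0.95628.

€0.956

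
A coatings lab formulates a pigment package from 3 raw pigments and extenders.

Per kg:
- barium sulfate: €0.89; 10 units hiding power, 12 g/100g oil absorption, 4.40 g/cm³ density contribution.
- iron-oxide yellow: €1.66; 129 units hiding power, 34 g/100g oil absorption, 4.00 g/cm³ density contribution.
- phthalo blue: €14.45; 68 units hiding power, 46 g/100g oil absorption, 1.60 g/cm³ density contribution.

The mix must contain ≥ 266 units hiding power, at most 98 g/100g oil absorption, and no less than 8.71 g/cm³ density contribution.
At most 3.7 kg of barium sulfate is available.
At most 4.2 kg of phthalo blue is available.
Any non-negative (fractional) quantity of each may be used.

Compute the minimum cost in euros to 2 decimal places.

€3.51

Set it up as a linear program. Let x1 = kg of barium sulfate, x2 = kg of iron-oxide yellow, x3 = kg of phthalo blue.
min 0.89x1 + 1.66x2 + 14.45x3 s.t.:
  10x1 + 129x2 + 68x3 ≥ 266   (hiding power)
  12x1 + 34x2 + 46x3 ≤ 98   (oil absorption)
  4.4x1 + 4x2 + 1.6x3 ≥ 8.71   (density contribution)
  x1 ≤ 3.7
  x3 ≤ 4.2
  x1, x2, x3 ≥ 0.
The optimal basis is {barium sulfate, iron-oxide yellow}; phthalo blue drops out. The hiding power and density contribution requirements are met with equality.
So barium sulfate = 0.1129 kg, iron-oxide yellow = 2.053 kg.
Total cost: 0.89·0.1129 + 1.66·2.053 = 3.5085.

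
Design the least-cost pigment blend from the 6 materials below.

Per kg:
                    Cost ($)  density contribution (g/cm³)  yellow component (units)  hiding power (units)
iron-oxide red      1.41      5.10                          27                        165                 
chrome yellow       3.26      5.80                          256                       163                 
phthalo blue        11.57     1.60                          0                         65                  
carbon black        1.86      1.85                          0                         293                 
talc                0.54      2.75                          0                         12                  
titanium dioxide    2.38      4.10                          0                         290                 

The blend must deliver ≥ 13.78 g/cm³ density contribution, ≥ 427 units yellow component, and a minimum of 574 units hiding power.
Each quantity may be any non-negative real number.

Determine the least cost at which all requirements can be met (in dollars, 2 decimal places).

$7.43

Treat it as an LP. Let x1 = kg of iron-oxide red, x2 = kg of chrome yellow, x3 = kg of phthalo blue, x4 = kg of carbon black, x5 = kg of talc, x6 = kg of titanium dioxide.
min 1.41x1 + 3.26x2 + 11.57x3 + 1.86x4 + 0.54x5 + 2.38x6 with:
  5.1x1 + 5.8x2 + 1.6x3 + 1.85x4 + 2.75x5 + 4.1x6 ≥ 13.78   (density contribution)
  27x1 + 256x2 ≥ 427   (yellow component)
  165x1 + 163x2 + 65x3 + 293x4 + 12x5 + 290x6 ≥ 574   (hiding power)
  x1, x2, x3, x4, x5, x6 ≥ 0.
At the optimum only iron-oxide red, chrome yellow, carbon black are positive (phthalo blue, talc, titanium dioxide = 0). There the density contribution, yellow component, hiding power constraints are tight.
So iron-oxide red = 0.61833 kg, chrome yellow = 1.6028 kg, carbon black = 0.7192 kg.
Total cost: 1.41·0.61833 + 3.26·1.6028 + 1.86·0.7192 = 7.4347.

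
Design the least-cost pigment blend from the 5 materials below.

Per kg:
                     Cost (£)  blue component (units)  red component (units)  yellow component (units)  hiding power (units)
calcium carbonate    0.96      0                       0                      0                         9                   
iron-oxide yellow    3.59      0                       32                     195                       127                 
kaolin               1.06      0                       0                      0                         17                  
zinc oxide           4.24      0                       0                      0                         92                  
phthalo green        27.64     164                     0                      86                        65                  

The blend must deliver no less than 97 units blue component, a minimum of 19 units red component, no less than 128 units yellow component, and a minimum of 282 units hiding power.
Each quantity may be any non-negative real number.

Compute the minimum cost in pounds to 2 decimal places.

Let x1 = kg of calcium carbonate, x2 = kg of iron-oxide yellow, x3 = kg of kaolin, x4 = kg of zinc oxide, x5 = kg of phthalo green.
Minimise 0.96x1 + 3.59x2 + 1.06x3 + 4.24x4 + 27.64x5 with:
  164x5 ≥ 97   (blue component)
  32x2 ≥ 19   (red component)
  195x2 + 86x5 ≥ 128   (yellow component)
  9x1 + 127x2 + 17x3 + 92x4 + 65x5 ≥ 282   (hiding power)
  x1, x2, x3, x4, x5 ≥ 0.
The cheapest feasible vertex uses only iron-oxide yellow, phthalo green; calcium carbonate, kaolin, zinc oxide are not used. There the blue component and hiding power constraints are tight.
Optimal quantities: iron-oxide yellow = 1.918 kg, phthalo green = 0.5915 kg.
Cost = 3.59·1.918 + 27.64·0.5915 = 23.2347.

£23.23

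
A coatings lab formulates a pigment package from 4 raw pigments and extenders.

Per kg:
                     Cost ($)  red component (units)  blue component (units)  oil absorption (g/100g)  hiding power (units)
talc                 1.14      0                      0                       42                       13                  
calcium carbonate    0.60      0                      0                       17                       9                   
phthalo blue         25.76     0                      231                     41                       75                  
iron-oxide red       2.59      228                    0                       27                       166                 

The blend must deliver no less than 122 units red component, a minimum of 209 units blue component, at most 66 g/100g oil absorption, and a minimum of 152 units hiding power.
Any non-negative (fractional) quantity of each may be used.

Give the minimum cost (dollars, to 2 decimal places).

Set it up as a linear program. Let x1 = kg of talc, x2 = kg of calcium carbonate, x3 = kg of phthalo blue, x4 = kg of iron-oxide red.
Minimise 1.14x1 + 0.6x2 + 25.76x3 + 2.59x4 subject to:
  228x4 ≥ 122   (red component)
  231x3 ≥ 209   (blue component)
  42x1 + 17x2 + 41x3 + 27x4 ≤ 66   (oil absorption)
  13x1 + 9x2 + 75x3 + 166x4 ≥ 152   (hiding power)
  x1, x2, x3, x4 ≥ 0.
The cheapest feasible vertex uses only phthalo blue, iron-oxide red; talc, calcium carbonate are not used. The red component and blue component requirements are met with equality.
That vertex is x3 = 0.9048, x4 = 0.5351.
Hence cost = 25.76·0.9048 + 2.59·0.5351 = $24.6936.

$24.69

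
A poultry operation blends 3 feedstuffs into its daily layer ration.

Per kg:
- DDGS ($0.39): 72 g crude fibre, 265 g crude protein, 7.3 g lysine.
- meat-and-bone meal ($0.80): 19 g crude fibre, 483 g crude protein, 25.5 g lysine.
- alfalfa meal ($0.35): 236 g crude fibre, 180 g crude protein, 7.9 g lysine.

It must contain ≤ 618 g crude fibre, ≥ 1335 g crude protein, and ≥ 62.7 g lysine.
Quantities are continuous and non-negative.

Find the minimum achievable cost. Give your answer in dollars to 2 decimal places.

$2.15

Set it up as a linear program. Let x1 = kg of DDGS, x2 = kg of meat-and-bone meal, x3 = kg of alfalfa meal.
Minimize 0.39x1 + 0.8x2 + 0.35x3 subject to:
  72x1 + 19x2 + 236x3 ≤ 618   (crude fibre)
  265x1 + 483x2 + 180x3 ≥ 1335   (crude protein)
  7.3x1 + 25.5x2 + 7.9x3 ≥ 62.7   (lysine)
  x1, x2, x3 ≥ 0.
The cheapest feasible vertex uses only DDGS, meat-and-bone meal; alfalfa meal is not used. The crude protein and lysine requirements are met with equality.
Optimal quantities: DDGS = 1.163 kg, meat-and-bone meal = 2.126 kg.
Hence cost = 0.39·1.163 + 0.8·2.126 = $2.1544.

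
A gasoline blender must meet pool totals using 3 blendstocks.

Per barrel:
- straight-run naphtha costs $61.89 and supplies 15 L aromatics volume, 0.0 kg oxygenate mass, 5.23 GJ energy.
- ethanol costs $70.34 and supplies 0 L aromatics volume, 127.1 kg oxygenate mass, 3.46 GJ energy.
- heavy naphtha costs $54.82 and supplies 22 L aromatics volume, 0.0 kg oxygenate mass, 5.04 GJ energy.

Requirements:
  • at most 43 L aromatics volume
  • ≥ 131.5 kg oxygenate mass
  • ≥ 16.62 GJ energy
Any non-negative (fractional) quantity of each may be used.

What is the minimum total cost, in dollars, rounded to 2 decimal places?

Let x1 = barrels of straight-run naphtha, x2 = barrels of ethanol, x3 = barrels of heavy naphtha.
Minimize 61.89x1 + 70.34x2 + 54.82x3 subject to:
  15x1 + 22x3 ≤ 43   (aromatics volume)
  127.1x2 ≥ 131.5   (oxygenate mass)
  5.23x1 + 3.46x2 + 5.04x3 ≥ 16.62   (energy)
  x1, x2, x3 ≥ 0.
The optimal mix uses every input. Binding constraints: aromatics volume, oxygenate mass, energy.
So straight-run naphtha = 1.7781 barrels, ethanol = 1.0346 barrels, heavy naphtha = 0.74219 barrels.
Hence cost = 61.89·1.7781 + 70.34·1.0346 + 54.82·0.74219 = $223.5072.

$223.51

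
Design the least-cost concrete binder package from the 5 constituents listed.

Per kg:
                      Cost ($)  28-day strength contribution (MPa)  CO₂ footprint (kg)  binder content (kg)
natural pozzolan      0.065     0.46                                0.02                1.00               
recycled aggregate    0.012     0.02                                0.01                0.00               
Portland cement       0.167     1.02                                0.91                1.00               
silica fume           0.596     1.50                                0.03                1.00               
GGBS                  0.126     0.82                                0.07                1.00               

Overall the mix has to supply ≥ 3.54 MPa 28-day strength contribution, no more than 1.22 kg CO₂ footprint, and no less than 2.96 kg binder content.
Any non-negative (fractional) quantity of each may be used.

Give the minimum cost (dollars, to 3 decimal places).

Treat it as an LP. Let x1 = kg of natural pozzolan, x2 = kg of recycled aggregate, x3 = kg of Portland cement, x4 = kg of silica fume, x5 = kg of GGBS.
Minimize 0.065x1 + 0.012x2 + 0.167x3 + 0.596x4 + 0.126x5 subject to:
  0.46x1 + 0.02x2 + 1.02x3 + 1.5x4 + 0.82x5 ≥ 3.54   (28-day strength contribution)
  0.02x1 + 0.01x2 + 0.91x3 + 0.03x4 + 0.07x5 ≤ 1.22   (CO₂ footprint)
  1x1 + 1x3 + 1x4 + 1x5 ≥ 2.96   (binder content)
  x1, x2, x3, x4, x5 ≥ 0.
The optimal basis is {natural pozzolan}; recycled aggregate, Portland cement, silica fume, GGBS drop out. There the 28-day strength contribution constraint is tight.
That vertex is x1 = 7.696.
Cost = 0.065·7.696 = 0.50024.

$0.500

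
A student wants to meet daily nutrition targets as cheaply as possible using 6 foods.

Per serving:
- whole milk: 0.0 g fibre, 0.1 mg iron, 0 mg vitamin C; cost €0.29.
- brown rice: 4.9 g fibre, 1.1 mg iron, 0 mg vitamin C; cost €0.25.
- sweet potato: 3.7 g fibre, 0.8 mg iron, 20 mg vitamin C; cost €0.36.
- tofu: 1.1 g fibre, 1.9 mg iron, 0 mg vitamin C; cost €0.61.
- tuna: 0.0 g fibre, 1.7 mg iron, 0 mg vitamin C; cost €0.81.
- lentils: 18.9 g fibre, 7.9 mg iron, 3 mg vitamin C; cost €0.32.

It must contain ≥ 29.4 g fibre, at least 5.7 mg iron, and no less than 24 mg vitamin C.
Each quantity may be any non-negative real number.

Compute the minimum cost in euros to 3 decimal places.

Set it up as a linear program. Let x1 = servings of whole milk, x2 = servings of brown rice, x3 = servings of sweet potato, x4 = servings of tofu, x5 = servings of tuna, x6 = servings of lentils.
min 0.29x1 + 0.25x2 + 0.36x3 + 0.61x4 + 0.81x5 + 0.32x6 subject to:
  4.9x2 + 3.7x3 + 1.1x4 + 18.9x6 ≥ 29.4   (fibre)
  0.1x1 + 1.1x2 + 0.8x3 + 1.9x4 + 1.7x5 + 7.9x6 ≥ 5.7   (iron)
  20x3 + 3x6 ≥ 24   (vitamin C)
  x1, x2, x3, x4, x5, x6 ≥ 0.
At the optimum only sweet potato, lentils are positive (whole milk, brown rice, tofu, tuna = 0). There the fibre and vitamin C constraints are tight.
That vertex is x3 = 0.9959, x6 = 1.361.
Cost = 0.36·0.9959 + 0.32·1.361 = 0.79404.

€0.794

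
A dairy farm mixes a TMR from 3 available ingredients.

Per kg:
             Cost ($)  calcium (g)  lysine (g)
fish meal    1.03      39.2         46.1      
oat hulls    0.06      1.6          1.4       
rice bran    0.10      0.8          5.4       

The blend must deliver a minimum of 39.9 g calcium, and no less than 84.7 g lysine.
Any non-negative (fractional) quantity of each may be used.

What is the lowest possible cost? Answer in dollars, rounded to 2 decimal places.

Set it up as a linear program. Let x1 = kg of fish meal, x2 = kg of oat hulls, x3 = kg of rice bran.
min 1.03x1 + 0.06x2 + 0.1x3 subject to:
  39.2x1 + 1.6x2 + 0.8x3 ≥ 39.9   (calcium)
  46.1x1 + 1.4x2 + 5.4x3 ≥ 84.7   (lysine)
  x1, x2, x3 ≥ 0.
The minimum-cost mix takes nothing from oat hulls — only fish meal, rice bran. Binding constraints: calcium and lysine.
Optimal quantities: fish meal = 0.845 kg, rice bran = 8.472 kg.
Objective = 1.03·0.845 + 0.1·8.472 = 1.7176.

$1.72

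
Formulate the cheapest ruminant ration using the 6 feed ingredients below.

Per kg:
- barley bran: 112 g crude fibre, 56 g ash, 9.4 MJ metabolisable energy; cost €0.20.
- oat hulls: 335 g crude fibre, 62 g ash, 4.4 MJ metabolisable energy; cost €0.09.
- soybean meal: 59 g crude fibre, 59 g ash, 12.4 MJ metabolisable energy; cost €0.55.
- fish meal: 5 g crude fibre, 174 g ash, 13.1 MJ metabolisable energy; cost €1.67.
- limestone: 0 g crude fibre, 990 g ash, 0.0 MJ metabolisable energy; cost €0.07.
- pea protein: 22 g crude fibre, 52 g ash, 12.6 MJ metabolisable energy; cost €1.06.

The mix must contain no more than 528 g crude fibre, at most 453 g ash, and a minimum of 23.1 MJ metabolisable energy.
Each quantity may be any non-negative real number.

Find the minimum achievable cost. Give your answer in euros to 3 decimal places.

Set it up as a linear program. Let x1 = kg of barley bran, x2 = kg of oat hulls, x3 = kg of soybean meal, x4 = kg of fish meal, x5 = kg of limestone, x6 = kg of pea protein.
Minimise 0.2x1 + 0.09x2 + 0.55x3 + 1.67x4 + 0.07x5 + 1.06x6 s.t.:
  112x1 + 335x2 + 59x3 + 5x4 + 22x6 ≤ 528   (crude fibre)
  56x1 + 62x2 + 59x3 + 174x4 + 990x5 + 52x6 ≤ 453   (ash)
  9.4x1 + 4.4x2 + 12.4x3 + 13.1x4 + 12.6x6 ≥ 23.1   (metabolisable energy)
  x1, x2, x3, x4, x5, x6 ≥ 0.
The minimum-cost mix takes nothing from soybean meal, fish meal, limestone, pea protein — only barley bran, oat hulls. Binding constraints: crude fibre and metabolisable energy.
That vertex is x1 = 2.039, x2 = 0.8945.
Cost = 0.2·2.039 + 0.09·0.8945 = 0.48831.

€0.488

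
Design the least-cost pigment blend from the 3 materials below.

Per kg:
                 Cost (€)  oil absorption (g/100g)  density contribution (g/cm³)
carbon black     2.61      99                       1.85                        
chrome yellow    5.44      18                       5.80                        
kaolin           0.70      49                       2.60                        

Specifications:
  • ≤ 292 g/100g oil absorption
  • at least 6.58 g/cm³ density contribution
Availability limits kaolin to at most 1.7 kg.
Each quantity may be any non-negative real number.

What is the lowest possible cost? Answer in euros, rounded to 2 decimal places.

€3.22

Set it up as a linear program. Let x1 = kg of carbon black, x2 = kg of chrome yellow, x3 = kg of kaolin.
Minimise 2.61x1 + 5.44x2 + 0.7x3 s.t.:
  99x1 + 18x2 + 49x3 ≤ 292   (oil absorption)
  1.85x1 + 5.8x2 + 2.6x3 ≥ 6.58   (density contribution)
  x3 ≤ 1.7
  x1, x2, x3 ≥ 0.
The minimum-cost mix takes nothing from carbon black — only chrome yellow, kaolin. The density contribution and the kaolin cap requirements are met with equality.
That vertex is x2 = 0.3724, x3 = 1.7.
Objective = 5.44·0.3724 + 0.7·1.7 = 3.2159.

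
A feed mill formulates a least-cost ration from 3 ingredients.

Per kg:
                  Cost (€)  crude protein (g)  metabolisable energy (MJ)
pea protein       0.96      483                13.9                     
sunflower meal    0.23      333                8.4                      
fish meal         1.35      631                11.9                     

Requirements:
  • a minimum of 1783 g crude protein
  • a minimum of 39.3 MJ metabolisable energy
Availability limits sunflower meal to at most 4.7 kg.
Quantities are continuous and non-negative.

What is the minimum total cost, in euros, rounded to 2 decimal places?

Let x1 = kg of pea protein, x2 = kg of sunflower meal, x3 = kg of fish meal.
min 0.96x1 + 0.23x2 + 1.35x3 subject to:
  483x1 + 333x2 + 631x3 ≥ 1783   (crude protein)
  13.9x1 + 8.4x2 + 11.9x3 ≥ 39.3   (metabolisable energy)
  x2 ≤ 4.7
  x1, x2, x3 ≥ 0.
The cheapest feasible vertex uses only pea protein, sunflower meal; fish meal is not used. Binding constraints: crude protein and the sunflower meal cap.
That vertex is x1 = 0.4511, x2 = 4.7.
Objective = 0.96·0.4511 + 0.23·4.7 = 1.5141.

€1.51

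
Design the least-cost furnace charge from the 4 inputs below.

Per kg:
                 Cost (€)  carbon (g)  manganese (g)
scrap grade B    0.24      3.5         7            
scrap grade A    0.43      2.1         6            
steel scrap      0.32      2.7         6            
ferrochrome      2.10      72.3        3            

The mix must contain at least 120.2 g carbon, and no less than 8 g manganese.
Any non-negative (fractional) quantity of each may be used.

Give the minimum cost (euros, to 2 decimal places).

Let x1 = kg of scrap grade B, x2 = kg of scrap grade A, x3 = kg of steel scrap, x4 = kg of ferrochrome.
Minimize 0.24x1 + 0.43x2 + 0.32x3 + 2.1x4 subject to:
  3.5x1 + 2.1x2 + 2.7x3 + 72.3x4 ≥ 120.2   (carbon)
  7x1 + 6x2 + 6x3 + 3x4 ≥ 8   (manganese)
  x1, x2, x3, x4 ≥ 0.
The minimum-cost mix takes nothing from scrap grade A, steel scrap — only scrap grade B, ferrochrome. Binding constraints: carbon and manganese.
Optimal quantities: scrap grade B = 0.4395 kg, ferrochrome = 1.641 kg.
Total cost: 0.24·0.4395 + 2.1·1.641 = 3.5516.

€3.55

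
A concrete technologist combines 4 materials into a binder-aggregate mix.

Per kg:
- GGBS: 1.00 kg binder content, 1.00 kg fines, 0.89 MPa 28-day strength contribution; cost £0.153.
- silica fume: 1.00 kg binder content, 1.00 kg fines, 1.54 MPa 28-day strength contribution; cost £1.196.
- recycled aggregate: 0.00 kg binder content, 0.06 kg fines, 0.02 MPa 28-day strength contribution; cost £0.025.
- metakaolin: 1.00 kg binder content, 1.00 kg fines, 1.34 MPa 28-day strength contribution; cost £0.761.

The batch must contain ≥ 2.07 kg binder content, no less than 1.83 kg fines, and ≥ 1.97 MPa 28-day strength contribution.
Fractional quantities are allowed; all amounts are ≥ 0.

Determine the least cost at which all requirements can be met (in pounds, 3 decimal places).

Let x1 = kg of GGBS, x2 = kg of silica fume, x3 = kg of recycled aggregate, x4 = kg of metakaolin.
Minimize 0.153x1 + 1.196x2 + 0.025x3 + 0.761x4 with:
  1x1 + 1x2 + 1x4 ≥ 2.07   (binder content)
  1x1 + 1x2 + 0.06x3 + 1x4 ≥ 1.83   (fines)
  0.89x1 + 1.54x2 + 0.02x3 + 1.34x4 ≥ 1.97   (28-day strength contribution)
  x1, x2, x3, x4 ≥ 0.
The optimal basis is {GGBS}; silica fume, recycled aggregate, metakaolin drop out. There the 28-day strength contribution constraint is tight.
That vertex is x1 = 2.213.
Cost = 0.153·2.213 = 0.33859.

£0.339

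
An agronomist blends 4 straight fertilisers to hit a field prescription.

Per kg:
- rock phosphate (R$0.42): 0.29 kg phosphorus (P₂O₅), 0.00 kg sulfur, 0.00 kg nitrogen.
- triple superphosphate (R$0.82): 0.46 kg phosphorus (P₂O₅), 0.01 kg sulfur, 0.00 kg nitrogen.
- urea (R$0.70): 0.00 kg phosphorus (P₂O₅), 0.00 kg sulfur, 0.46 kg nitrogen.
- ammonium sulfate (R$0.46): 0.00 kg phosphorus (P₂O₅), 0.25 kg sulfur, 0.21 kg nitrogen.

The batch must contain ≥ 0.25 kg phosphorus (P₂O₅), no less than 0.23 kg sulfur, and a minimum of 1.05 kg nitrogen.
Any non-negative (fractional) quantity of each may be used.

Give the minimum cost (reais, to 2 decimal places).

This is a linear program. Let x1 = kg of rock phosphate, x2 = kg of triple superphosphate, x3 = kg of urea, x4 = kg of ammonium sulfate.
min 0.42x1 + 0.82x2 + 0.7x3 + 0.46x4 s.t.:
  0.29x1 + 0.46x2 ≥ 0.25   (phosphorus (P₂O₅))
  0.01x2 + 0.25x4 ≥ 0.23   (sulfur)
  0.46x3 + 0.21x4 ≥ 1.05   (nitrogen)
  x1, x2, x3, x4 ≥ 0.
At the optimum only rock phosphate, urea, ammonium sulfate are positive (triple superphosphate = 0). Binding constraints: phosphorus (P₂O₅), sulfur, nitrogen.
That vertex is x1 = 0.8621, x3 = 1.863, x4 = 0.92.
Hence cost = 0.42·0.8621 + 0.7·1.863 + 0.46·0.92 = R$2.0894.

R$2.09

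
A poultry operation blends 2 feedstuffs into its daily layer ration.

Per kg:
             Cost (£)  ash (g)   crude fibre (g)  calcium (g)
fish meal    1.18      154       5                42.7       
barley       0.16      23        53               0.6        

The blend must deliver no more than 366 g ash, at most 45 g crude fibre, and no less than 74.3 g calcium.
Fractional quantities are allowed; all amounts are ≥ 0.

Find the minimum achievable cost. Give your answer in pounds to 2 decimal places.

Treat it as an LP. Let x1 = kg of fish meal, x2 = kg of barley.
min 1.18x1 + 0.16x2 s.t.:
  154x1 + 23x2 ≤ 366   (ash)
  5x1 + 53x2 ≤ 45   (crude fibre)
  42.7x1 + 0.6x2 ≥ 74.3   (calcium)
  x1, x2 ≥ 0.
At the optimum only fish meal is positive (barley = 0). There the calcium constraint is tight.
That vertex is x1 = 1.74.
Cost = 1.18·1.74 = 2.0532.

£2.05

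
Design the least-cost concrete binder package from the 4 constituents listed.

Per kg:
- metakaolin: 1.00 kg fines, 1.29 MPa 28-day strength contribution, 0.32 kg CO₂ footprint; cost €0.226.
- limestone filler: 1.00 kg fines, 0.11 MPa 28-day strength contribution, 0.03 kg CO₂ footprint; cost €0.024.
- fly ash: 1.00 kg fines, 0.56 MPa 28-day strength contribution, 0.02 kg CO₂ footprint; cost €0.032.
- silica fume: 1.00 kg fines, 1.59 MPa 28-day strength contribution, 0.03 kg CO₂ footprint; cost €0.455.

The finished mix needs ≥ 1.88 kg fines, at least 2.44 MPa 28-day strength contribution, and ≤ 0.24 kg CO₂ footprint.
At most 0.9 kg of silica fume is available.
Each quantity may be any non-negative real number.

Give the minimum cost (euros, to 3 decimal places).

Let x1 = kg of metakaolin, x2 = kg of limestone filler, x3 = kg of fly ash, x4 = kg of silica fume.
Minimize 0.226x1 + 0.024x2 + 0.032x3 + 0.455x4 with:
  1x1 + 1x2 + 1x3 + 1x4 ≥ 1.88   (fines)
  1.29x1 + 0.11x2 + 0.56x3 + 1.59x4 ≥ 2.44   (28-day strength contribution)
  0.32x1 + 0.03x2 + 0.02x3 + 0.03x4 ≤ 0.24   (CO₂ footprint)
  x4 ≤ 0.9
  x1, x2, x3, x4 ≥ 0.
The cheapest feasible vertex uses only fly ash; metakaolin, limestone filler, silica fume are not used. There the 28-day strength contribution constraint is tight.
Solving gives x3 = 4.357.
Total cost: 0.032·4.357 = 0.13942.

€0.139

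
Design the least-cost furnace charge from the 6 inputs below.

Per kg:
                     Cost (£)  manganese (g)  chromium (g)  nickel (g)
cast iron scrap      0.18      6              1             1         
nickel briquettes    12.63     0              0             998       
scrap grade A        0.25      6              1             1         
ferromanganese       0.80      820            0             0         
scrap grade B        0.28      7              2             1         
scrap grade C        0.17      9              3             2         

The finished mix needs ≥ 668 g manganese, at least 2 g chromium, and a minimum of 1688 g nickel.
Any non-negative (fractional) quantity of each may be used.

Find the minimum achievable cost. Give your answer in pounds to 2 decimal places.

£22.10

Set it up as a linear program. Let x1 = kg of cast iron scrap, x2 = kg of nickel briquettes, x3 = kg of scrap grade A, x4 = kg of ferromanganese, x5 = kg of scrap grade B, x6 = kg of scrap grade C.
Minimize 0.18x1 + 12.63x2 + 0.25x3 + 0.8x4 + 0.28x5 + 0.17x6 s.t.:
  6x1 + 6x3 + 820x4 + 7x5 + 9x6 ≥ 668   (manganese)
  1x1 + 1x3 + 2x5 + 3x6 ≥ 2   (chromium)
  1x1 + 998x2 + 1x3 + 1x5 + 2x6 ≥ 1688   (nickel)
  x1, x2, x3, x4, x5, x6 ≥ 0.
At the optimum only nickel briquettes, ferromanganese, scrap grade C are positive (cast iron scrap, scrap grade A, scrap grade B = 0). There the manganese, chromium, nickel constraints are tight.
Solving gives x2 = 1.69, x4 = 0.8073, x6 = 0.6667.
Cost = 12.63·1.69 + 0.8·0.8073 + 0.17·0.6667 = 22.1039.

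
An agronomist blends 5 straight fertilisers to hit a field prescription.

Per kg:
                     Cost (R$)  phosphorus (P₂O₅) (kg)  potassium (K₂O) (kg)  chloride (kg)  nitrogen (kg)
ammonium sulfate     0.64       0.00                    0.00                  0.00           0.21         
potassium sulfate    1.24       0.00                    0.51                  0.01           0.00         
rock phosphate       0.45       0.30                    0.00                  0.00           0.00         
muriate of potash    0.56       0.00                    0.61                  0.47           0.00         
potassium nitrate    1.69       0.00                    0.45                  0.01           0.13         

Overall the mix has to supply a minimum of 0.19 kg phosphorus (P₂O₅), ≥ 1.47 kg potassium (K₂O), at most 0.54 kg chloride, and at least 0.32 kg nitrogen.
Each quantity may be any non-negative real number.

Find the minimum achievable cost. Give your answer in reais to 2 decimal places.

R$3.80

Let x1 = kg of ammonium sulfate, x2 = kg of potassium sulfate, x3 = kg of rock phosphate, x4 = kg of muriate of potash, x5 = kg of potassium nitrate.
Minimize 0.64x1 + 1.24x2 + 0.45x3 + 0.56x4 + 1.69x5 s.t.:
  0.3x3 ≥ 0.19   (phosphorus (P₂O₅))
  0.51x2 + 0.61x4 + 0.45x5 ≥ 1.47   (potassium (K₂O))
  0.01x2 + 0.47x4 + 0.01x5 ≤ 0.54   (chloride)
  0.21x1 + 0.13x5 ≥ 0.32   (nitrogen)
  x1, x2, x3, x4, x5 ≥ 0.
The cheapest feasible vertex uses only ammonium sulfate, potassium sulfate, rock phosphate, muriate of potash; potassium nitrate is not used. There the phosphorus (P₂O₅), potassium (K₂O), chloride, nitrogen constraints are tight.
Optimal quantities: ammonium sulfate = 1.524 kg, potassium sulfate = 1.548 kg, rock phosphate = 0.6333 kg, muriate of potash = 1.116 kg.
Total cost: 0.64·1.524 + 1.24·1.548 + 0.45·0.6333 + 0.56·1.116 = 3.8048.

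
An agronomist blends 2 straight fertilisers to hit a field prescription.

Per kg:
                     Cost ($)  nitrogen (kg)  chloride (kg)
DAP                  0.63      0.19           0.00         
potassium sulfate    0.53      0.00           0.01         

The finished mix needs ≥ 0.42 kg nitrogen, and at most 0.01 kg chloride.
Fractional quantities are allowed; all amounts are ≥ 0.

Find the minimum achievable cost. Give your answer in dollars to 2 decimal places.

$1.39

Treat it as an LP. Let x1 = kg of DAP, x2 = kg of potassium sulfate.
Minimize 0.63x1 + 0.53x2 s.t.:
  0.19x1 ≥ 0.42   (nitrogen)
  0.01x2 ≤ 0.01   (chloride)
  x1, x2 ≥ 0.
The cheapest feasible vertex uses only DAP; potassium sulfate is not used. Binding constraint: nitrogen.
Optimal quantities: DAP = 2.211 kg.
Hence cost = 0.63·2.211 = $1.3929.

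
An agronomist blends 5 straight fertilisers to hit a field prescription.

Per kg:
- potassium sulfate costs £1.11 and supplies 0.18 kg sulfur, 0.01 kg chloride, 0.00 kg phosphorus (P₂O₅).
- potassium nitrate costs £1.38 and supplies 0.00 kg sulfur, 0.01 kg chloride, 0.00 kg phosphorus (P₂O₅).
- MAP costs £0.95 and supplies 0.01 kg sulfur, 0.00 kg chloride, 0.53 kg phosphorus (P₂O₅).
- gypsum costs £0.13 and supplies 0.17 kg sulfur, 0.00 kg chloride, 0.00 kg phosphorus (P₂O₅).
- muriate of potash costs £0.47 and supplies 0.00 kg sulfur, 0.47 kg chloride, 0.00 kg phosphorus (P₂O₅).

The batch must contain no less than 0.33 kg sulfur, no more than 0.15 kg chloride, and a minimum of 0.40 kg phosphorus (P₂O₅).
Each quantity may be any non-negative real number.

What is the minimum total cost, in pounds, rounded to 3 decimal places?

£0.964

Let x1 = kg of potassium sulfate, x2 = kg of potassium nitrate, x3 = kg of MAP, x4 = kg of gypsum, x5 = kg of muriate of potash.
min 1.11x1 + 1.38x2 + 0.95x3 + 0.13x4 + 0.47x5 subject to:
  0.18x1 + 0.01x3 + 0.17x4 ≥ 0.33   (sulfur)
  0.01x1 + 0.01x2 + 0.47x5 ≤ 0.15   (chloride)
  0.53x3 ≥ 0.4   (phosphorus (P₂O₅))
  x1, x2, x3, x4, x5 ≥ 0.
The cheapest feasible vertex uses only MAP, gypsum; potassium sulfate, potassium nitrate, muriate of potash are not used. The sulfur and phosphorus (P₂O₅) requirements are met with equality.
So MAP = 0.7547 kg, gypsum = 1.897 kg.
Objective = 0.95·0.7547 + 0.13·1.897 = 0.96358.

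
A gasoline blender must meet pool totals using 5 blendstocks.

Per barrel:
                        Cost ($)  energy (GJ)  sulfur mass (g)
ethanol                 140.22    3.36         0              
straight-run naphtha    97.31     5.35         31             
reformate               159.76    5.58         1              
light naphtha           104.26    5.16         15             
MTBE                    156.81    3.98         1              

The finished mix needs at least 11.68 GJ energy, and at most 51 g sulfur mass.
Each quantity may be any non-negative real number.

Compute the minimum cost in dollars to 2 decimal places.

$224.09

This is a linear program. Let x1 = barrels of ethanol, x2 = barrels of straight-run naphtha, x3 = barrels of reformate, x4 = barrels of light naphtha, x5 = barrels of MTBE.
Minimise 140.22x1 + 97.31x2 + 159.76x3 + 104.26x4 + 156.81x5 s.t.:
  3.36x1 + 5.35x2 + 5.58x3 + 5.16x4 + 3.98x5 ≥ 11.68   (energy)
  31x2 + 1x3 + 15x4 + 1x5 ≤ 51   (sulfur mass)
  x1, x2, x3, x4, x5 ≥ 0.
The minimum-cost mix takes nothing from ethanol, reformate, MTBE — only straight-run naphtha, light naphtha. There the energy and sulfur mass constraints are tight.
That vertex is x2 = 1.1035, x4 = 1.1194.
Cost = 97.31·1.1035 + 104.26·1.1194 = 224.0902.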